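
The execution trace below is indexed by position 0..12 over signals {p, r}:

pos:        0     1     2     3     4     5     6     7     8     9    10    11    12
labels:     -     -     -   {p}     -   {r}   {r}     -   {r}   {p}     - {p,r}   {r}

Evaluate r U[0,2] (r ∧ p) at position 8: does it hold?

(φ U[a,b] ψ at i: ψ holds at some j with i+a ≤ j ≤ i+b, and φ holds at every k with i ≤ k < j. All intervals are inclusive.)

Need some j in [8,10] with (r ∧ p), and r at every k in [8,j-1].
  j=8: (r ∧ p) false.
  j=9: (r ∧ p) false.
  j=10: (r ∧ p) false.
No j in the window works → until fails.

No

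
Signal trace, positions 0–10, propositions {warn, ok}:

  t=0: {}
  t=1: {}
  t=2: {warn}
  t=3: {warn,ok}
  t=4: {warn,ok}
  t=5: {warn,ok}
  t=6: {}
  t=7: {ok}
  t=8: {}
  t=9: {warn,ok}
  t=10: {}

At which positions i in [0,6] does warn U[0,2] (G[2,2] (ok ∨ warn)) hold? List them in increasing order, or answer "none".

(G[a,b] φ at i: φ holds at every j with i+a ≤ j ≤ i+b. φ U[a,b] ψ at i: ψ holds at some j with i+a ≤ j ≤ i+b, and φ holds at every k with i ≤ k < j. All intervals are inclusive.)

Evaluate at each i in [0,6]:
  i=0: ✓ (rhs at j=0)
  i=1: ✓ (rhs at j=1)
  i=2: ✓ (rhs at j=2)
  i=3: ✓ (rhs at j=3)
  i=4: ✓ (rhs at j=5; lhs holds on [4,4])
  i=5: ✓ (rhs at j=5)
  i=6: ✗ (lhs fails at k=6 before rhs at j=7)

0, 1, 2, 3, 4, 5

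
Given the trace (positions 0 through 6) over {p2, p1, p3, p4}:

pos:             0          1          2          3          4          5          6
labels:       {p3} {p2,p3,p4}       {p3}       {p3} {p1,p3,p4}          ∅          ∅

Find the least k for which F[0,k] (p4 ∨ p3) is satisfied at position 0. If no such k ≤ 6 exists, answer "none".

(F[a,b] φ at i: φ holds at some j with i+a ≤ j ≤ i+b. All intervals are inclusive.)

Scan j = 0,1,… for (p4 ∨ p3):
  j=0: holds
First hit at j=0, so smallest k = 0-0 = 0.

0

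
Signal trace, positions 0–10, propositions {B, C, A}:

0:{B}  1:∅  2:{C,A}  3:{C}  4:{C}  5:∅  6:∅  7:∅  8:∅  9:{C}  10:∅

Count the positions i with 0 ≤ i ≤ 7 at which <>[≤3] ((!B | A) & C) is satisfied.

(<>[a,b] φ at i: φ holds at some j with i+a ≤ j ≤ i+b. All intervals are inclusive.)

Evaluate at each i in [0,7]:
  i=0: ✓ (witness j=2)
  i=1: ✓ (witness j=2)
  i=2: ✓ (witness j=2)
  i=3: ✓ (witness j=3)
  i=4: ✓ (witness j=4)
  i=5: ✗ (none in [5,8])
  i=6: ✓ (witness j=9)
  i=7: ✓ (witness j=9)
Positions where it holds: {0, 1, 2, 3, 4, 6, 7} → 7.

7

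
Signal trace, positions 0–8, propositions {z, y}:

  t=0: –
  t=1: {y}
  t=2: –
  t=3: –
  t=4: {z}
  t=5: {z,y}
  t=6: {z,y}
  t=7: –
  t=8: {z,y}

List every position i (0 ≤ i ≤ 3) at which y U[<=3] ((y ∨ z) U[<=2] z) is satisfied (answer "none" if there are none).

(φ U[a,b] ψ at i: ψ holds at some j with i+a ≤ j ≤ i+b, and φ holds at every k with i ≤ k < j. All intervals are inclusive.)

Evaluate at each i in [0,3]:
  i=0: ✗ (no rhs in [0,3])
  i=1: ✗ (lhs fails at k=2 before rhs at j=4)
  i=2: ✗ (lhs fails at k=2 before rhs at j=4)
  i=3: ✗ (lhs fails at k=3 before rhs at j=4)

none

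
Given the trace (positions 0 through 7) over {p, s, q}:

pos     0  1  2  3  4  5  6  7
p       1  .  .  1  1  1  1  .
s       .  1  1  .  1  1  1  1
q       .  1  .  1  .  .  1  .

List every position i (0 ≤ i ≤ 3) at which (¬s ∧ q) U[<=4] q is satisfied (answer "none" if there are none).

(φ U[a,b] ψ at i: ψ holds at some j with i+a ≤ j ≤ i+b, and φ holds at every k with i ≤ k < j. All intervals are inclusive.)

1, 3

Evaluate at each i in [0,3]:
  i=0: ✗ (lhs fails at k=0 before rhs at j=1)
  i=1: ✓ (rhs at j=1)
  i=2: ✗ (lhs fails at k=2 before rhs at j=3)
  i=3: ✓ (rhs at j=3)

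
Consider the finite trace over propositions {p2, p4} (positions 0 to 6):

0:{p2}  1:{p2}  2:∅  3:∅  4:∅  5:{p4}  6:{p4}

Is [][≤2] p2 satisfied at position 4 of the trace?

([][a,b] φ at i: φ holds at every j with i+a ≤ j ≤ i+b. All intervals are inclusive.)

Does not hold

Check p2 at every j in [4,6]:
  j=4: false
  j=5: false
  j=6: false
Fails at j=4 → formula fails.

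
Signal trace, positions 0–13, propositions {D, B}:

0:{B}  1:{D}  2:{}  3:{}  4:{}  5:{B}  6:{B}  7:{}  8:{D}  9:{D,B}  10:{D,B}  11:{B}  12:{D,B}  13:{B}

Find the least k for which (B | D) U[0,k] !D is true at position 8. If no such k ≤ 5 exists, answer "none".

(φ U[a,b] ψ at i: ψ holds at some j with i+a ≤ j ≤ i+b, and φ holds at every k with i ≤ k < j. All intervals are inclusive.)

Need earliest j ≥ 8 with !D, and (B | D) at every k in [8,j-1].
  j=8: rhs fails.
  j=9: rhs fails.
  j=10: rhs fails.
  j=11: rhs holds; lhs holds on [8,10]. k = 3.

3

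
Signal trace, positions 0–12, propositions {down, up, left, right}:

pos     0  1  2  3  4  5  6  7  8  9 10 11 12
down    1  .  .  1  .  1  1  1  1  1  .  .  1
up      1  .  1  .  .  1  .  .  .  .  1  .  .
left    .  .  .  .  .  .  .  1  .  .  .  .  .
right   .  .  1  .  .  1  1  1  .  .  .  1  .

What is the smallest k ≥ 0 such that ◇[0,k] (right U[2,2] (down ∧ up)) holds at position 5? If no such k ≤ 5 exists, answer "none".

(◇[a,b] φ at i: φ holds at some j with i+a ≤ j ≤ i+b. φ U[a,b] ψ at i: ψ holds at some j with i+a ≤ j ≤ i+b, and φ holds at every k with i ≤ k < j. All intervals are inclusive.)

Scan j = 5,6,… for (right U[2,2] (down ∧ up)):
  j=5: fails
  j=6: fails
  j=7: fails
  j=8: fails
  j=9: fails
  j=10: fails
No j in [5,10] satisfies it → none.

none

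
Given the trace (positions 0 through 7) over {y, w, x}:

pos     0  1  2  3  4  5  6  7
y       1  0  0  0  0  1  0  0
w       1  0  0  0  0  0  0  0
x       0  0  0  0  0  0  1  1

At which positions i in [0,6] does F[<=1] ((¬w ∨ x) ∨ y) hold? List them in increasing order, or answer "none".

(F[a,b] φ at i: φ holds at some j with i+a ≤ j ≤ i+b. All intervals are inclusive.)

Evaluate at each i in [0,6]:
  i=0: ✓ (witness j=0)
  i=1: ✓ (witness j=1)
  i=2: ✓ (witness j=2)
  i=3: ✓ (witness j=3)
  i=4: ✓ (witness j=4)
  i=5: ✓ (witness j=5)
  i=6: ✓ (witness j=6)

0, 1, 2, 3, 4, 5, 6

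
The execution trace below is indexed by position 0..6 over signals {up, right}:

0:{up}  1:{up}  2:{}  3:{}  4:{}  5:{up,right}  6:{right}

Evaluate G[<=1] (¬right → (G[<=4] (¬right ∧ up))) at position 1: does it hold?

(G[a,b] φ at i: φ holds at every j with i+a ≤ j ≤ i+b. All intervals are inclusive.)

No

Check (¬right → (G[<=4] (¬right ∧ up))) at every j in [1,2]:
  j=1: antecedent true; consequent fails at 2 → ✗
  j=2: antecedent true; consequent fails at 2 → ✗
Fails at j=1 → formula fails.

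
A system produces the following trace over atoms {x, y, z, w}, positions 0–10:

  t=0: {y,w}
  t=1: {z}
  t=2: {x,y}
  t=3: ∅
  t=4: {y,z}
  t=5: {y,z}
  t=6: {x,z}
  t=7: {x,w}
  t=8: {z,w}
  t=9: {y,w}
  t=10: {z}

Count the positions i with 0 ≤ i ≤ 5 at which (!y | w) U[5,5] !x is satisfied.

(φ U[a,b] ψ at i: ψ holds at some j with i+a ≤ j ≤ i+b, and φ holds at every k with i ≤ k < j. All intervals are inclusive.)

Evaluate at each i in [0,5]:
  i=0: ✗ (lhs fails at k=2 before rhs at j=5)
  i=1: ✗ (no rhs in [6,6])
  i=2: ✗ (no rhs in [7,7])
  i=3: ✗ (lhs fails at k=4 before rhs at j=8)
  i=4: ✗ (lhs fails at k=4 before rhs at j=9)
  i=5: ✗ (lhs fails at k=5 before rhs at j=10)
Positions where it holds: {} → 0.

0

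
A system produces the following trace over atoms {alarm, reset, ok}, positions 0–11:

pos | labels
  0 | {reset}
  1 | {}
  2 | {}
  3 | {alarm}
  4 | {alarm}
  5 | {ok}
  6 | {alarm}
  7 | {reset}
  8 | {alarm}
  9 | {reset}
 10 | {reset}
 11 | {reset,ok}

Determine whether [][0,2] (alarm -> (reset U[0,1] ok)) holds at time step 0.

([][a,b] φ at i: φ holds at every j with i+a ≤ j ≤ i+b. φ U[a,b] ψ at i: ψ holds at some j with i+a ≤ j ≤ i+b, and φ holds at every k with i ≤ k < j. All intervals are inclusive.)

Check (alarm -> (reset U[0,1] ok)) at every j in [0,2]:
  j=0: antecedent false → ✓
  j=1: antecedent false → ✓
  j=2: antecedent false → ✓
All positions satisfy it → formula holds.

Yes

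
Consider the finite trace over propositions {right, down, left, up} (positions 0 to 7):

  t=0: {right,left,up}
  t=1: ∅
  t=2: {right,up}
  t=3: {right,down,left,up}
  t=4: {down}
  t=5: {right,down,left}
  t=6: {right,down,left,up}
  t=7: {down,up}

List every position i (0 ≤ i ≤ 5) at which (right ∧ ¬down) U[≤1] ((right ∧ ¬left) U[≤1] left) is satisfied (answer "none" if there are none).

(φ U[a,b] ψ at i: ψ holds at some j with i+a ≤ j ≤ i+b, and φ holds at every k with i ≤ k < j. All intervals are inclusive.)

Evaluate at each i in [0,5]:
  i=0: ✓ (rhs at j=0)
  i=1: ✗ (lhs fails at k=1 before rhs at j=2)
  i=2: ✓ (rhs at j=2)
  i=3: ✓ (rhs at j=3)
  i=4: ✗ (lhs fails at k=4 before rhs at j=5)
  i=5: ✓ (rhs at j=5)

0, 2, 3, 5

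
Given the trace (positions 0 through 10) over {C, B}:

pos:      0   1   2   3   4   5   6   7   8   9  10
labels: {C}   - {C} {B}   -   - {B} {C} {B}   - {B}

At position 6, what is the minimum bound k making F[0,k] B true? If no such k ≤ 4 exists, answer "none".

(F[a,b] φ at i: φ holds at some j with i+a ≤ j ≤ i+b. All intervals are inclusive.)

0

Scan j = 6,7,… for B:
  j=6: holds
First hit at j=6, so smallest k = 6-6 = 0.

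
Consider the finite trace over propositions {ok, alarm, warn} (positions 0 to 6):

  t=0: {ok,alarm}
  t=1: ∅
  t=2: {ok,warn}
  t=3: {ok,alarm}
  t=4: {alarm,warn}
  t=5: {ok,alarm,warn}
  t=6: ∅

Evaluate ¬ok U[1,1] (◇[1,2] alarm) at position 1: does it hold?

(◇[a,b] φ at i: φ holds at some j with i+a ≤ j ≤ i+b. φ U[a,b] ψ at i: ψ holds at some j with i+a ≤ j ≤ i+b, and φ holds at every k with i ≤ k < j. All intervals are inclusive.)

Yes

Need some j in [2,2] with ◇[1,2] alarm, and ¬ok at every k in [1,j-1].
  j=2: ◇[1,2] alarm holds; ¬ok holds at every k in [1,1] → satisfied.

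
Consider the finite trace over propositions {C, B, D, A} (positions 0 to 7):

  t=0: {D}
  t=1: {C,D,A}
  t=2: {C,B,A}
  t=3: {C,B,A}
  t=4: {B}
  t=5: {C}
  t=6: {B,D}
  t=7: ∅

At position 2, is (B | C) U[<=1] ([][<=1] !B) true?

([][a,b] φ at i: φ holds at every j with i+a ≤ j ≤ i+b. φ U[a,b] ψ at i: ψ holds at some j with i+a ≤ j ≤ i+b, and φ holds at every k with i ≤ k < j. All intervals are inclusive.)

Need some j in [2,3] with [][<=1] !B, and (B | C) at every k in [2,j-1].
  j=2: [][<=1] !B — fails at 2.
  j=3: [][<=1] !B — fails at 3.
No j in the window works → until fails.

Does not hold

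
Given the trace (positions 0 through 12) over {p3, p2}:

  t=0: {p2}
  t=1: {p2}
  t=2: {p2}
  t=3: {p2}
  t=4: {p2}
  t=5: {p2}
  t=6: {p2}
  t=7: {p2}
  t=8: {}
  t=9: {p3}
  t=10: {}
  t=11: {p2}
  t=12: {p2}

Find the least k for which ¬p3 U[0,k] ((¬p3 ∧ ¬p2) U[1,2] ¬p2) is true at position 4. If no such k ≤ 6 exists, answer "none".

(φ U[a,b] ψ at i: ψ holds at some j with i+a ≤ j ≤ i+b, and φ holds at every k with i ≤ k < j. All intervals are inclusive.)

Need earliest j ≥ 4 with ((¬p3 ∧ ¬p2) U[1,2] ¬p2), and ¬p3 at every k in [4,j-1].
  j=4: rhs fails.
  j=5: rhs fails.
  j=6: rhs fails.
  j=7: rhs fails.
  j=8: rhs holds; lhs holds on [4,7]. k = 4.

4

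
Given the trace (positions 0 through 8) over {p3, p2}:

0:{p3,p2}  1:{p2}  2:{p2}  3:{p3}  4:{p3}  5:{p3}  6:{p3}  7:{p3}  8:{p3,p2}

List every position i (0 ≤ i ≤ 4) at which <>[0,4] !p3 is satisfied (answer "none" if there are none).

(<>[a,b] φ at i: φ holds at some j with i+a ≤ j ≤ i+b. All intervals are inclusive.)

Evaluate at each i in [0,4]:
  i=0: ✓ (witness j=1)
  i=1: ✓ (witness j=1)
  i=2: ✓ (witness j=2)
  i=3: ✗ (none in [3,7])
  i=4: ✗ (none in [4,8])

0, 1, 2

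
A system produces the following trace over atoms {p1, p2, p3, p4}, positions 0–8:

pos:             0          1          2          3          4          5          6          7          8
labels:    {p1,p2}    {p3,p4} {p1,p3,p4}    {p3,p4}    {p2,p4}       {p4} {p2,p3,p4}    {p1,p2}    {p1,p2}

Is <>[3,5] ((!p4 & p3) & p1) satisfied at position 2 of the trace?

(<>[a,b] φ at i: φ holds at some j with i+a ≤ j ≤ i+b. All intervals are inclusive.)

Check ((!p4 & p3) & p1) at each j in [5,7]:
  j=5: false
  j=6: false
  j=7: false
No position in the window satisfies it → formula fails.

False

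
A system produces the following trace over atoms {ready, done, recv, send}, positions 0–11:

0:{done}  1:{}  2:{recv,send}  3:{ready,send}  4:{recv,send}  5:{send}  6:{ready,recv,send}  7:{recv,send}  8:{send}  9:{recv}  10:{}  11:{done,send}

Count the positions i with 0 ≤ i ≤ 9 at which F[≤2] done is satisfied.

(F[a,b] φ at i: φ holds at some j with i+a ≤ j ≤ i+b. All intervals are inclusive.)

Evaluate at each i in [0,9]:
  i=0: ✓ (witness j=0)
  i=1: ✗ (none in [1,3])
  i=2: ✗ (none in [2,4])
  i=3: ✗ (none in [3,5])
  i=4: ✗ (none in [4,6])
  i=5: ✗ (none in [5,7])
  i=6: ✗ (none in [6,8])
  i=7: ✗ (none in [7,9])
  i=8: ✗ (none in [8,10])
  i=9: ✓ (witness j=11)
Positions where it holds: {0, 9} → 2.

2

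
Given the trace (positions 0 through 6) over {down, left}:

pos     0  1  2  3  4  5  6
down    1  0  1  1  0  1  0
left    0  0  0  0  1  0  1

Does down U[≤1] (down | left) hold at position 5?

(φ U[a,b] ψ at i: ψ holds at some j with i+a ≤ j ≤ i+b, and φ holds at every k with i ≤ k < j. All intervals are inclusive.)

True

Need some j in [5,6] with (down | left), and down at every k in [5,j-1].
  j=5: (down | left) holds; no prefix to check → satisfied.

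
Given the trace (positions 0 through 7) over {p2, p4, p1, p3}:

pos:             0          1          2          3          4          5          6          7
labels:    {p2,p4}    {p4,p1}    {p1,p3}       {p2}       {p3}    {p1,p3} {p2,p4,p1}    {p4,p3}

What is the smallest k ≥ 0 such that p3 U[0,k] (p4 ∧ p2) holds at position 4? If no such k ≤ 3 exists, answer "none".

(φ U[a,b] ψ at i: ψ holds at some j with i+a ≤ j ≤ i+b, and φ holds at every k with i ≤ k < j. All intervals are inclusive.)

Need earliest j ≥ 4 with (p4 ∧ p2), and p3 at every k in [4,j-1].
  j=4: rhs fails.
  j=5: rhs fails.
  j=6: rhs holds; lhs holds on [4,5]. k = 2.

2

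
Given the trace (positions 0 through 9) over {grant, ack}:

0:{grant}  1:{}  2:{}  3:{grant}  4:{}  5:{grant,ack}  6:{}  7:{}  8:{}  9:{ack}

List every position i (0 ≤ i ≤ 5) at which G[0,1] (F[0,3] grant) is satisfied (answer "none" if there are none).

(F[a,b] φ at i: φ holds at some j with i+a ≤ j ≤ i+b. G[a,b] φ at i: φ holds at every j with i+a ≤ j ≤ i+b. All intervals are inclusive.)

Evaluate at each i in [0,5]:
  i=0: ✓ (all of [0,1])
  i=1: ✓ (all of [1,2])
  i=2: ✓ (all of [2,3])
  i=3: ✓ (all of [3,4])
  i=4: ✓ (all of [4,5])
  i=5: ✗ (fails at j=6)

0, 1, 2, 3, 4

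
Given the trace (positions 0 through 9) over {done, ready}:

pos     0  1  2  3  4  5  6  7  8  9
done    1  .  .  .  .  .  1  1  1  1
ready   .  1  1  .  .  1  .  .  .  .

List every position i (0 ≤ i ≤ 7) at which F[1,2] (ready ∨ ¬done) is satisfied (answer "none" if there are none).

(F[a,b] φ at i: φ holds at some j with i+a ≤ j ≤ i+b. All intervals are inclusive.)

Evaluate at each i in [0,7]:
  i=0: ✓ (witness j=1)
  i=1: ✓ (witness j=2)
  i=2: ✓ (witness j=3)
  i=3: ✓ (witness j=4)
  i=4: ✓ (witness j=5)
  i=5: ✗ (none in [6,7])
  i=6: ✗ (none in [7,8])
  i=7: ✗ (none in [8,9])

0, 1, 2, 3, 4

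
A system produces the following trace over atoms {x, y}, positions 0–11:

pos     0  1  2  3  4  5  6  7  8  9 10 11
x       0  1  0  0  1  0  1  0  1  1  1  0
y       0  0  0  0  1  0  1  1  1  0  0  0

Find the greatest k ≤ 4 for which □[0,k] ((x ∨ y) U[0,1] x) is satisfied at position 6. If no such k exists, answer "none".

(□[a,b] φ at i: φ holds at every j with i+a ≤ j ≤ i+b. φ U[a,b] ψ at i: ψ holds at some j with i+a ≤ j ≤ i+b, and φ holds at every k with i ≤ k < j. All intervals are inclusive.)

((x ∨ y) U[0,1] x) must hold from j=6 onward; find where it first fails.
  j=6: holds
  j=7: holds
  j=8: holds
  j=9: holds
  j=10: holds
Holds through j=10; largest k = 4.

4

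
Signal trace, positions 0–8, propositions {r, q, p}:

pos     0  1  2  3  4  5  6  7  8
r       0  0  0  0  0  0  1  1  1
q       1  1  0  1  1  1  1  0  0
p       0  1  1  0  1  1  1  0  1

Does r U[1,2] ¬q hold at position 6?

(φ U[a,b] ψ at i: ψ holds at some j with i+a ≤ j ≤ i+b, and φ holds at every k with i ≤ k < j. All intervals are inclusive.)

Need some j in [7,8] with ¬q, and r at every k in [6,j-1].
  j=7: ¬q holds; r holds at every k in [6,6] → satisfied.

Yes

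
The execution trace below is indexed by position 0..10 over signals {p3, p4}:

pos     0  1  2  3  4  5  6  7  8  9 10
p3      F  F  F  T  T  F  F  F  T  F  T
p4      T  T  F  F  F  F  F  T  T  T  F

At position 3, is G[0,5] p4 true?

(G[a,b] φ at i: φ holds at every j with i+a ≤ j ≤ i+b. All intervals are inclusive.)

Check p4 at every j in [3,8]:
  j=3: false
  j=4: false
  j=5: false
  j=6: false
  j=7: true
  j=8: true
Fails at j=3 → formula fails.

Does not hold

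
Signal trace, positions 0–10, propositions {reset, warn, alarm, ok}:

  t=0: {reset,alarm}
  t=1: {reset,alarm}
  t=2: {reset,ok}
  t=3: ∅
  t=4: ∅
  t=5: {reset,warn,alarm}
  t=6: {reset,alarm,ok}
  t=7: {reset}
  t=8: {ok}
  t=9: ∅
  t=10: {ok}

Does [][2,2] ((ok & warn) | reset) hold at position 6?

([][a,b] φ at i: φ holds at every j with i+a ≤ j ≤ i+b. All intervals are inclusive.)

False

Check ((ok & warn) | reset) at every j in [8,8]:
  j=8: false
Fails at j=8 → formula fails.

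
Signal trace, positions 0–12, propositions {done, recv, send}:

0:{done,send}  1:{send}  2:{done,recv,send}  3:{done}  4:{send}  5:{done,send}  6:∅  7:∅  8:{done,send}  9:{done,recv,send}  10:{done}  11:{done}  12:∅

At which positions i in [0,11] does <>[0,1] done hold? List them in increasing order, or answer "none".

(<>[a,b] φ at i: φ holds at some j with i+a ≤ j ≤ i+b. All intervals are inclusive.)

Evaluate at each i in [0,11]:
  i=0: ✓ (witness j=0)
  i=1: ✓ (witness j=2)
  i=2: ✓ (witness j=2)
  i=3: ✓ (witness j=3)
  i=4: ✓ (witness j=5)
  i=5: ✓ (witness j=5)
  i=6: ✗ (none in [6,7])
  i=7: ✓ (witness j=8)
  i=8: ✓ (witness j=8)
  i=9: ✓ (witness j=9)
  i=10: ✓ (witness j=10)
  i=11: ✓ (witness j=11)

0, 1, 2, 3, 4, 5, 7, 8, 9, 10, 11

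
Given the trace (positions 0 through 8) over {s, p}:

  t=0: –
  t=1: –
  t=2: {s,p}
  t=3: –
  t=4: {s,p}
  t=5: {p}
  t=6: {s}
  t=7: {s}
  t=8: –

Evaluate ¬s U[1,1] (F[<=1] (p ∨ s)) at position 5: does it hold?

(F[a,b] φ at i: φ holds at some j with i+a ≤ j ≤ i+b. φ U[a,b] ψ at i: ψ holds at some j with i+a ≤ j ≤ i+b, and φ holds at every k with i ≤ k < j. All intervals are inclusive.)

Yes

Need some j in [6,6] with F[<=1] (p ∨ s), and ¬s at every k in [5,j-1].
  j=6: F[<=1] (p ∨ s) holds; ¬s holds at every k in [5,5] → satisfied.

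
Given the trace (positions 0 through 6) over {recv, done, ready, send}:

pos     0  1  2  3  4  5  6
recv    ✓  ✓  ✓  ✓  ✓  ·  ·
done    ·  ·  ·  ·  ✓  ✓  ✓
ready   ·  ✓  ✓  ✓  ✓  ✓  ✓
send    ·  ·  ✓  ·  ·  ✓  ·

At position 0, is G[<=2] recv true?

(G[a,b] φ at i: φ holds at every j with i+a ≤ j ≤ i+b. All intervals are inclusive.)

Check recv at every j in [0,2]:
  j=0: true
  j=1: true
  j=2: true
All positions satisfy it → formula holds.

Holds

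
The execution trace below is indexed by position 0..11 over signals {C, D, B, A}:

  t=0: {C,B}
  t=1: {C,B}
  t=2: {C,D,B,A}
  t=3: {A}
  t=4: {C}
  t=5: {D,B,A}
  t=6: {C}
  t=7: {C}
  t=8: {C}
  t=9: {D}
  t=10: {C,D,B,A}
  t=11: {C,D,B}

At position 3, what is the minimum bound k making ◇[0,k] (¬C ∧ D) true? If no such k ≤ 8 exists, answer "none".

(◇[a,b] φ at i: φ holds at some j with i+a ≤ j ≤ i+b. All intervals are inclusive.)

Scan j = 3,4,… for (¬C ∧ D):
  j=3: fails
  j=4: fails
  j=5: holds
First hit at j=5, so smallest k = 5-3 = 2.

2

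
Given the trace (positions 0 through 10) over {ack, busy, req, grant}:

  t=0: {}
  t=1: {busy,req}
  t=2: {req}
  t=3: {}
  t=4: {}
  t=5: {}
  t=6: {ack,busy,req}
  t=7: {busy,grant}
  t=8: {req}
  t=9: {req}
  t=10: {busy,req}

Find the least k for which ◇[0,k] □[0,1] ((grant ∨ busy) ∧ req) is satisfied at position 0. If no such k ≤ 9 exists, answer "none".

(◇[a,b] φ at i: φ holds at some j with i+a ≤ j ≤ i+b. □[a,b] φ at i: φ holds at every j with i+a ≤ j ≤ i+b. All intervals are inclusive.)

none

Scan j = 0,1,… for □[0,1] ((grant ∨ busy) ∧ req):
  j=0: fails
  j=1: fails
  j=2: fails
  j=3: fails
  j=4: fails
  j=5: fails
  j=6: fails
  j=7: fails
  j=8: fails
  j=9: fails
No j in [0,9] satisfies it → none.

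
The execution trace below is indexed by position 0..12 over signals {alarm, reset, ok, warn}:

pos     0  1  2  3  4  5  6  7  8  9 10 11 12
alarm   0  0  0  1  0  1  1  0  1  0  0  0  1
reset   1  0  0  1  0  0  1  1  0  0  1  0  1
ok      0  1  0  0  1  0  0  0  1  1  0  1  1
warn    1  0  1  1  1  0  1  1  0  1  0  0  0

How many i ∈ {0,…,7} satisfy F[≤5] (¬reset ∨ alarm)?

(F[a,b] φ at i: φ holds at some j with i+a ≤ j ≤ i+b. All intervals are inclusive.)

8

Evaluate at each i in [0,7]:
  i=0: ✓ (witness j=1)
  i=1: ✓ (witness j=1)
  i=2: ✓ (witness j=2)
  i=3: ✓ (witness j=3)
  i=4: ✓ (witness j=4)
  i=5: ✓ (witness j=5)
  i=6: ✓ (witness j=6)
  i=7: ✓ (witness j=8)
Positions where it holds: {0, 1, 2, 3, 4, 5, 6, 7} → 8.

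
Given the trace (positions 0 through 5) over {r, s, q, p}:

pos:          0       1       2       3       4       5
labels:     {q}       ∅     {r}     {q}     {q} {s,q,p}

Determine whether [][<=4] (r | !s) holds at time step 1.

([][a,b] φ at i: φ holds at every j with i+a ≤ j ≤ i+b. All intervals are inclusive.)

No

Check (r | !s) at every j in [1,5]:
  j=1: true
  j=2: true
  j=3: true
  j=4: true
  j=5: false
Fails at j=5 → formula fails.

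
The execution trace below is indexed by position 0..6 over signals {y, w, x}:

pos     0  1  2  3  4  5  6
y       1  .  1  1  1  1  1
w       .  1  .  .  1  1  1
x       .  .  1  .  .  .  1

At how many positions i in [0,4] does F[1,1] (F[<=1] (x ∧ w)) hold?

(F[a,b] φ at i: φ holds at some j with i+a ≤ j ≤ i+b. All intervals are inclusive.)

1

Evaluate at each i in [0,4]:
  i=0: ✗ (none in [1,1])
  i=1: ✗ (none in [2,2])
  i=2: ✗ (none in [3,3])
  i=3: ✗ (none in [4,4])
  i=4: ✓ (witness j=5)
Positions where it holds: {4} → 1.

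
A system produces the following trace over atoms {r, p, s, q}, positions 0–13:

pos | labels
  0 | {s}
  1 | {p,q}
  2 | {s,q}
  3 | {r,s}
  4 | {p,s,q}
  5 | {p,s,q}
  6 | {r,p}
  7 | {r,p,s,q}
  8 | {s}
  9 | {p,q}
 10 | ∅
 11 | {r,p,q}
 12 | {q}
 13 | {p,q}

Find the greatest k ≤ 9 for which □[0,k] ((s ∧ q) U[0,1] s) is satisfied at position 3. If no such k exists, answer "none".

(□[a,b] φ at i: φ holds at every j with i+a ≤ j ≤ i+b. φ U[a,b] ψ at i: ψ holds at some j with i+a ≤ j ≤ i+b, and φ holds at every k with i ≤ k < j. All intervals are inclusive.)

((s ∧ q) U[0,1] s) must hold from j=3 onward; find where it first fails.
  j=3: holds
  j=4: holds
  j=5: holds
  j=6: fails
Holds on [3,5], so largest k = 2.

2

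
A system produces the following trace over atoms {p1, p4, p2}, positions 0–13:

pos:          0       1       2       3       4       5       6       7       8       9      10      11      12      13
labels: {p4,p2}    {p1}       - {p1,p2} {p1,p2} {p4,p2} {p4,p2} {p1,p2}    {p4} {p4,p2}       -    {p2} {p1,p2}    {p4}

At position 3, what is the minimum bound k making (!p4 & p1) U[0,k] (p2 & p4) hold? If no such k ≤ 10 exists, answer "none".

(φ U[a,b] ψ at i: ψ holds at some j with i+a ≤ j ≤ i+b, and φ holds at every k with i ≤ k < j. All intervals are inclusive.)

2

Need earliest j ≥ 3 with (p2 & p4), and (!p4 & p1) at every k in [3,j-1].
  j=3: rhs fails.
  j=4: rhs fails.
  j=5: rhs holds; lhs holds on [3,4]. k = 2.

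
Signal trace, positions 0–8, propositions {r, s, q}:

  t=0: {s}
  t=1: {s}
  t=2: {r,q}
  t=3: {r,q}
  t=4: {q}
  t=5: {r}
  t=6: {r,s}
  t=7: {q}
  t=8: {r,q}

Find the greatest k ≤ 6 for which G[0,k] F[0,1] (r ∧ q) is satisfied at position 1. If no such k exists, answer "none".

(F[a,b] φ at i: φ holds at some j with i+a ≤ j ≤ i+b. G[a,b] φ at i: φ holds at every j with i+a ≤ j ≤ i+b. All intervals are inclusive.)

2

F[0,1] (r ∧ q) must hold from j=1 onward; find where it first fails.
  j=1: holds
  j=2: holds
  j=3: holds
  j=4: fails
Holds on [1,3], so largest k = 2.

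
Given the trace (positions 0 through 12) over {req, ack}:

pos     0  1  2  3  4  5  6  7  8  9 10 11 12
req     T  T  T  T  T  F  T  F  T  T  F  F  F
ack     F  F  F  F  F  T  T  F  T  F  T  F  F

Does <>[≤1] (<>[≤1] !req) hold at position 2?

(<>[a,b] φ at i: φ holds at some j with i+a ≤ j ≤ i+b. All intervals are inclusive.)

Check <>[≤1] !req at each j in [2,3]:
  j=2: fails (none in [2,3])
  j=3: fails (none in [3,4])
No position in the window satisfies it → formula fails.

No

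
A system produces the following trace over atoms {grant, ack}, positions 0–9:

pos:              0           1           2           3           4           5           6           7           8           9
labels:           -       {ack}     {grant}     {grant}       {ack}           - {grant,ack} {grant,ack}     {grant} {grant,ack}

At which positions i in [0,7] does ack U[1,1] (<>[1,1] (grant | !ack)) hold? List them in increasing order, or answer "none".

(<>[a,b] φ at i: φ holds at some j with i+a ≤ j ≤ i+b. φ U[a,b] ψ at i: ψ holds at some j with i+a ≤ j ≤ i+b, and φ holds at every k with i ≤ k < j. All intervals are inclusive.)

1, 4, 6, 7

Evaluate at each i in [0,7]:
  i=0: ✗ (lhs fails at k=0 before rhs at j=1)
  i=1: ✓ (rhs at j=2; lhs holds on [1,1])
  i=2: ✗ (no rhs in [3,3])
  i=3: ✗ (lhs fails at k=3 before rhs at j=4)
  i=4: ✓ (rhs at j=5; lhs holds on [4,4])
  i=5: ✗ (lhs fails at k=5 before rhs at j=6)
  i=6: ✓ (rhs at j=7; lhs holds on [6,6])
  i=7: ✓ (rhs at j=8; lhs holds on [7,7])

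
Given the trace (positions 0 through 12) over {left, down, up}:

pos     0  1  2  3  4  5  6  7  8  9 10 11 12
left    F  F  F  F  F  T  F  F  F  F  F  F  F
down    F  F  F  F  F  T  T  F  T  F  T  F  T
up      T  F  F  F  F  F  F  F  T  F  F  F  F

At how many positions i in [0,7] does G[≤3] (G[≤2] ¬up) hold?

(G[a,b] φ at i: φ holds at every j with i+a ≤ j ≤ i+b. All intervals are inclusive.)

Evaluate at each i in [0,7]:
  i=0: ✗ (fails at j=0)
  i=1: ✓ (all of [1,4])
  i=2: ✓ (all of [2,5])
  i=3: ✗ (fails at j=6)
  i=4: ✗ (fails at j=6)
  i=5: ✗ (fails at j=6)
  i=6: ✗ (fails at j=6)
  i=7: ✗ (fails at j=7)
Positions where it holds: {1, 2} → 2.

2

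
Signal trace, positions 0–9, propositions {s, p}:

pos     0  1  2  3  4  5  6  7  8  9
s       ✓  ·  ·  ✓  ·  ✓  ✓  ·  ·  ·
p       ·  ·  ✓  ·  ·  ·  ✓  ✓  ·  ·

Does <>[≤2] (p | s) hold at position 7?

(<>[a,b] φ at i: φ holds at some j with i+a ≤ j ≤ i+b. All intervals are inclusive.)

Yes

Check (p | s) at each j in [7,9]:
  j=7: true
  j=8: false
  j=9: false
Found at j=7 → formula holds.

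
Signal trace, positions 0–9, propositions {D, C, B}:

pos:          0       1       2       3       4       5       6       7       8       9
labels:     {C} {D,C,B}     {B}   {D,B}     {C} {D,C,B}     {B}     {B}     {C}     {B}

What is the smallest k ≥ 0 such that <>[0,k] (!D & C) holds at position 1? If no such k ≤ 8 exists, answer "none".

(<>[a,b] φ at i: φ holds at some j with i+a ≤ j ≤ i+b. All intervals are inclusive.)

Scan j = 1,2,… for (!D & C):
  j=1: fails
  j=2: fails
  j=3: fails
  j=4: holds
First hit at j=4, so smallest k = 4-1 = 3.

3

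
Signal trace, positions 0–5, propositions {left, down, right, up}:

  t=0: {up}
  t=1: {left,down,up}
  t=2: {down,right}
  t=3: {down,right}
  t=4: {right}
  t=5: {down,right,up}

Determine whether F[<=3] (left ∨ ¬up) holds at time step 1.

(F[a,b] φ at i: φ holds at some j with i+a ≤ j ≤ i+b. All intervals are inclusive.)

Check (left ∨ ¬up) at each j in [1,4]:
  j=1: true
  j=2: true
  j=3: true
  j=4: true
Found at j=1 → formula holds.

Yes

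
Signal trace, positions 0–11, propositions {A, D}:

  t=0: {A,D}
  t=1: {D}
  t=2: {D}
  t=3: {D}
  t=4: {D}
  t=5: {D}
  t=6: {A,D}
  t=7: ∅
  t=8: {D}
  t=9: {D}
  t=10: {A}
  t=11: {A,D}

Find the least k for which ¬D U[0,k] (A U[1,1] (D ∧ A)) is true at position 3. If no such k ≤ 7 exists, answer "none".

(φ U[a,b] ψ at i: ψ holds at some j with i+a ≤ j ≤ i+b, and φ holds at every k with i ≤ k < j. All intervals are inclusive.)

none

Need earliest j ≥ 3 with (A U[1,1] (D ∧ A)), and ¬D at every k in [3,j-1].
  j=3: rhs fails.
  j=4: rhs fails.
  j=5: rhs fails.
  j=6: rhs fails.
  j=7: rhs fails.
  j=8: rhs fails.
  j=9: rhs fails.
  j=10: rhs holds but lhs fails at k=3.
No witness within the range → none.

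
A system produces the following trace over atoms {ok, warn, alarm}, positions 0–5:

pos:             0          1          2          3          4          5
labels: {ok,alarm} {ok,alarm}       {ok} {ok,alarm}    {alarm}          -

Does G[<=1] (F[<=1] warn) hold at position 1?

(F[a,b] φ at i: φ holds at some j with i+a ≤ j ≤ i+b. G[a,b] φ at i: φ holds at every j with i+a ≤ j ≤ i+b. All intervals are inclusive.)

Check F[<=1] warn at every j in [1,2]:
  j=1: fails (none in [1,2])
  j=2: fails (none in [2,3])
Fails at j=1 → formula fails.

Does not hold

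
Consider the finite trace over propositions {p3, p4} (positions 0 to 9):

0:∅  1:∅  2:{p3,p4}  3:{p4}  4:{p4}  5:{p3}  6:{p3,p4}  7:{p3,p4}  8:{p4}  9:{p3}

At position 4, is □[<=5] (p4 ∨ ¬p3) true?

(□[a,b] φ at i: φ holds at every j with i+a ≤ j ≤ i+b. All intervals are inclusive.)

False

Check (p4 ∨ ¬p3) at every j in [4,9]:
  j=4: true
  j=5: false
  j=6: true
  j=7: true
  j=8: true
  j=9: false
Fails at j=5 → formula fails.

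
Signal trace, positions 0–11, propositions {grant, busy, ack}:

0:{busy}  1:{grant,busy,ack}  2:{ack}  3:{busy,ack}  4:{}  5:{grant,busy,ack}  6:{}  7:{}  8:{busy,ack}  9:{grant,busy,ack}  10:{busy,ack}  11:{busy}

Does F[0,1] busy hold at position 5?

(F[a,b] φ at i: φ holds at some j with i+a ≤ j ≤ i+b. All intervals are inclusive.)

Check busy at each j in [5,6]:
  j=5: true
  j=6: false
Found at j=5 → formula holds.

Yes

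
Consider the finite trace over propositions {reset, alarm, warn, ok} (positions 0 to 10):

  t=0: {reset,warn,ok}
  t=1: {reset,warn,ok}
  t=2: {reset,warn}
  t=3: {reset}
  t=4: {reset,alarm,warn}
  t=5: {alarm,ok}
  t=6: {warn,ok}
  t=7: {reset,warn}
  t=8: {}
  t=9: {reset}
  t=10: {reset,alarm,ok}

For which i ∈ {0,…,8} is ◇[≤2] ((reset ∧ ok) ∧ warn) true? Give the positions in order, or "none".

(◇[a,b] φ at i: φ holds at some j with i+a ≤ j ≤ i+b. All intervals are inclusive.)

0, 1

Evaluate at each i in [0,8]:
  i=0: ✓ (witness j=0)
  i=1: ✓ (witness j=1)
  i=2: ✗ (none in [2,4])
  i=3: ✗ (none in [3,5])
  i=4: ✗ (none in [4,6])
  i=5: ✗ (none in [5,7])
  i=6: ✗ (none in [6,8])
  i=7: ✗ (none in [7,9])
  i=8: ✗ (none in [8,10])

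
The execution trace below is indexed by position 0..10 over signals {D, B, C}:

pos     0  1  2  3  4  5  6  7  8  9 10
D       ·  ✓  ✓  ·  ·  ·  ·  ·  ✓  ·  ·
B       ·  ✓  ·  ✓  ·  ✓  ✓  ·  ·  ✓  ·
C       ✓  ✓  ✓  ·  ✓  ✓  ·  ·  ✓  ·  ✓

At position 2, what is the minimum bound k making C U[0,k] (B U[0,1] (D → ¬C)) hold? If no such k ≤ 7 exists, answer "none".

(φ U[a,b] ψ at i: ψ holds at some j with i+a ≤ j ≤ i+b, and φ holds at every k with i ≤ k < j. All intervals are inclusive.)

Need earliest j ≥ 2 with (B U[0,1] (D → ¬C)), and C at every k in [2,j-1].
  j=2: rhs fails.
  j=3: rhs holds; lhs holds on [2,2]. k = 1.

1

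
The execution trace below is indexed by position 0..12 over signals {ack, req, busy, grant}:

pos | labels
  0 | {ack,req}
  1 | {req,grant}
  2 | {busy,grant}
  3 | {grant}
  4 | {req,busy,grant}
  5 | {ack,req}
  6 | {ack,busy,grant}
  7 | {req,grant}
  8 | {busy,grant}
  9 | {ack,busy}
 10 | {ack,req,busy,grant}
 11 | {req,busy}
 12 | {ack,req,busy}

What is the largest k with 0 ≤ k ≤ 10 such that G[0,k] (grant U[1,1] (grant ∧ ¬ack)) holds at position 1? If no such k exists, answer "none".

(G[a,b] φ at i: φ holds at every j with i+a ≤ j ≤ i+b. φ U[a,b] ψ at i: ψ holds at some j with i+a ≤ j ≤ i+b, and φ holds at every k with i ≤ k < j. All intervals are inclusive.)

(grant U[1,1] (grant ∧ ¬ack)) must hold from j=1 onward; find where it first fails.
  j=1: holds
  j=2: holds
  j=3: holds
  j=4: fails
Holds on [1,3], so largest k = 2.

2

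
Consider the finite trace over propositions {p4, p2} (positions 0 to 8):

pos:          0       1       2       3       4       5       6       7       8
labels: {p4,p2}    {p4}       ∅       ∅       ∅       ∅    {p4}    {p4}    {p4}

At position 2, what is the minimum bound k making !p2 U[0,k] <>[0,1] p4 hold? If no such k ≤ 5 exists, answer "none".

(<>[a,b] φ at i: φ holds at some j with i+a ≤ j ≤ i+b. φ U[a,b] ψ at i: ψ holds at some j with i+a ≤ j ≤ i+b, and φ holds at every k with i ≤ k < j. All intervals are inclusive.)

3

Need earliest j ≥ 2 with <>[0,1] p4, and !p2 at every k in [2,j-1].
  j=2: rhs fails.
  j=3: rhs fails.
  j=4: rhs fails.
  j=5: rhs holds; lhs holds on [2,4]. k = 3.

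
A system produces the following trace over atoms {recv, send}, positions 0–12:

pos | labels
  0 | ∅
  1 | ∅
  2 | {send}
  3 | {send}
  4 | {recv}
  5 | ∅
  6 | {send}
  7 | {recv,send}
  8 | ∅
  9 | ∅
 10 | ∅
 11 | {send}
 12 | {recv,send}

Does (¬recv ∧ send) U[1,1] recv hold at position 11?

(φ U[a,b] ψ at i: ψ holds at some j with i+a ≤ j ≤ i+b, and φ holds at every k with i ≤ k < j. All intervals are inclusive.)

Need some j in [12,12] with recv, and (¬recv ∧ send) at every k in [11,j-1].
  j=12: recv holds; (¬recv ∧ send) holds at every k in [11,11] → satisfied.

Yes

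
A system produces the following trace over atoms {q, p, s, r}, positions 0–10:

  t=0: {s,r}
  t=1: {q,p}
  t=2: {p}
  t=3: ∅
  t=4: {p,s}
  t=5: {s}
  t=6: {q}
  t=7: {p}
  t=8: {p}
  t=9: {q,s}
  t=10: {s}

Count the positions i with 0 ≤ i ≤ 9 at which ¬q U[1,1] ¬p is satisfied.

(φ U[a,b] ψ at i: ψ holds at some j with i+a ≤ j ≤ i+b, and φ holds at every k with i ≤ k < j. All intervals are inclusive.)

Evaluate at each i in [0,9]:
  i=0: ✗ (no rhs in [1,1])
  i=1: ✗ (no rhs in [2,2])
  i=2: ✓ (rhs at j=3; lhs holds on [2,2])
  i=3: ✗ (no rhs in [4,4])
  i=4: ✓ (rhs at j=5; lhs holds on [4,4])
  i=5: ✓ (rhs at j=6; lhs holds on [5,5])
  i=6: ✗ (no rhs in [7,7])
  i=7: ✗ (no rhs in [8,8])
  i=8: ✓ (rhs at j=9; lhs holds on [8,8])
  i=9: ✗ (lhs fails at k=9 before rhs at j=10)
Positions where it holds: {2, 4, 5, 8} → 4.

4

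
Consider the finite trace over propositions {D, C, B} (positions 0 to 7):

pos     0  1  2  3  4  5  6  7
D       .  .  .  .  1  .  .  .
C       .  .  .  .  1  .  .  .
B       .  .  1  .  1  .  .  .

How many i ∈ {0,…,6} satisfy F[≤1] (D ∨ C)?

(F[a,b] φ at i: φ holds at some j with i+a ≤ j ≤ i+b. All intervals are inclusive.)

2

Evaluate at each i in [0,6]:
  i=0: ✗ (none in [0,1])
  i=1: ✗ (none in [1,2])
  i=2: ✗ (none in [2,3])
  i=3: ✓ (witness j=4)
  i=4: ✓ (witness j=4)
  i=5: ✗ (none in [5,6])
  i=6: ✗ (none in [6,7])
Positions where it holds: {3, 4} → 2.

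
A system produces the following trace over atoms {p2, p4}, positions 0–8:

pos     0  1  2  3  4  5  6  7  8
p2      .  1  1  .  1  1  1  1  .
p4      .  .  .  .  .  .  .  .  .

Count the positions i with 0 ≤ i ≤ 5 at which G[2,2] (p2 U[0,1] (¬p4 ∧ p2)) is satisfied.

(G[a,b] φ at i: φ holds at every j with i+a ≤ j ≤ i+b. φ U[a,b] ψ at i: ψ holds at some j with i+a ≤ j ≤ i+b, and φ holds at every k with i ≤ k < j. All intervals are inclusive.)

Evaluate at each i in [0,5]:
  i=0: ✓ (all of [2,2])
  i=1: ✗ (fails at j=3)
  i=2: ✓ (all of [4,4])
  i=3: ✓ (all of [5,5])
  i=4: ✓ (all of [6,6])
  i=5: ✓ (all of [7,7])
Positions where it holds: {0, 2, 3, 4, 5} → 5.

5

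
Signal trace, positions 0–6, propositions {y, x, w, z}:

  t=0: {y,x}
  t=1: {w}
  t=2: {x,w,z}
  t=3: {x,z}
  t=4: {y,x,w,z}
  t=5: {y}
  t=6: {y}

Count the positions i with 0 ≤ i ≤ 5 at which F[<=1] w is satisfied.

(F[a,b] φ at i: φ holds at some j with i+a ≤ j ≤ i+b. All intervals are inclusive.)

Evaluate at each i in [0,5]:
  i=0: ✓ (witness j=1)
  i=1: ✓ (witness j=1)
  i=2: ✓ (witness j=2)
  i=3: ✓ (witness j=4)
  i=4: ✓ (witness j=4)
  i=5: ✗ (none in [5,6])
Positions where it holds: {0, 1, 2, 3, 4} → 5.

5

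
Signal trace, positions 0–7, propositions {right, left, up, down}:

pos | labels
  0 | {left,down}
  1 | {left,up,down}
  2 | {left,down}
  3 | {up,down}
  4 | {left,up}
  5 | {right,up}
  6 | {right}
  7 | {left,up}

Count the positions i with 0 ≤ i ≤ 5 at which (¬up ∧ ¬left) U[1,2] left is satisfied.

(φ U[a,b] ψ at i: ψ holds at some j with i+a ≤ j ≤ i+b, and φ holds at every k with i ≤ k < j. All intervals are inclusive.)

Evaluate at each i in [0,5]:
  i=0: ✗ (lhs fails at k=0 before rhs at j=1)
  i=1: ✗ (lhs fails at k=1 before rhs at j=2)
  i=2: ✗ (lhs fails at k=2 before rhs at j=4)
  i=3: ✗ (lhs fails at k=3 before rhs at j=4)
  i=4: ✗ (no rhs in [5,6])
  i=5: ✗ (lhs fails at k=5 before rhs at j=7)
Positions where it holds: {} → 0.

0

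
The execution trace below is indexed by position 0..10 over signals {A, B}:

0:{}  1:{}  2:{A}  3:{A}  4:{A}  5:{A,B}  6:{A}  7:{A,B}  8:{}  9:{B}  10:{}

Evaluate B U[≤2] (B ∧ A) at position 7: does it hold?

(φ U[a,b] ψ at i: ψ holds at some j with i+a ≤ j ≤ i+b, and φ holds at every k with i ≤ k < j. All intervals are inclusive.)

Yes

Need some j in [7,9] with (B ∧ A), and B at every k in [7,j-1].
  j=7: (B ∧ A) holds; no prefix to check → satisfied.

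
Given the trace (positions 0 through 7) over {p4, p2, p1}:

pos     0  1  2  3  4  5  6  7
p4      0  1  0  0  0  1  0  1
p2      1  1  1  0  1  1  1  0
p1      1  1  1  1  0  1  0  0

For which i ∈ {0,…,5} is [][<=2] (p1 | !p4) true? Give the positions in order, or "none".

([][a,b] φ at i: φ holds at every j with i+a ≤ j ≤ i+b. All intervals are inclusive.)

Evaluate at each i in [0,5]:
  i=0: ✓ (all of [0,2])
  i=1: ✓ (all of [1,3])
  i=2: ✓ (all of [2,4])
  i=3: ✓ (all of [3,5])
  i=4: ✓ (all of [4,6])
  i=5: ✗ (fails at j=7)

0, 1, 2, 3, 4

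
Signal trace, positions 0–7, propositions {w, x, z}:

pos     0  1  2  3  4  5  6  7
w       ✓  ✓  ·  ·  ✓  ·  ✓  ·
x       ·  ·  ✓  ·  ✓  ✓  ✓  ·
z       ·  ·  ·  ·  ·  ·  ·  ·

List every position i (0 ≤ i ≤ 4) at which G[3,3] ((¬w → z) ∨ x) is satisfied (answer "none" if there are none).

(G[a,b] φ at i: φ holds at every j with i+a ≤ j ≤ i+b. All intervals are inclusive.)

1, 2, 3

Evaluate at each i in [0,4]:
  i=0: ✗ (fails at j=3)
  i=1: ✓ (all of [4,4])
  i=2: ✓ (all of [5,5])
  i=3: ✓ (all of [6,6])
  i=4: ✗ (fails at j=7)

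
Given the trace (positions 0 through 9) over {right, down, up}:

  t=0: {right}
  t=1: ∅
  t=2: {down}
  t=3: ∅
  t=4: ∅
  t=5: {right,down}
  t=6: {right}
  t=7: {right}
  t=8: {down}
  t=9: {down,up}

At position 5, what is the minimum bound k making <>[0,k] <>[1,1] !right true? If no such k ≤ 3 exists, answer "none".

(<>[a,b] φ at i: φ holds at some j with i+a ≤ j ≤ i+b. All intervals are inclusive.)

Scan j = 5,6,… for <>[1,1] !right:
  j=5: fails
  j=6: fails
  j=7: holds
First hit at j=7, so smallest k = 7-5 = 2.

2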